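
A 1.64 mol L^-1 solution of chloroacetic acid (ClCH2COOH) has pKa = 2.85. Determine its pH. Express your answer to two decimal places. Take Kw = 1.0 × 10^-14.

ClCH2COOH ⇌ ClCH2COO- + H+
Ka = 10^(−2.85) = 1.41 × 10^-3
Let x = [H+] at equilibrium. Ka = x²/(1.64 − x).
Neglecting x in the denominator: x = √(1.41 × 10^-3 × 1.64) = 4.81 × 10^-2 M
pH = −log[H+] = −log(4.81 × 10^-2) = 1.32

pH = 1.32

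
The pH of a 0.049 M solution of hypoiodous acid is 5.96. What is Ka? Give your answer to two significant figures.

[H+] = 10^(-5.96) = 1.10 × 10^-6 M
At equilibrium [HA] = 0.049 − 1.10 × 10^-6 = 4.90 × 10^-2 M
Ka = [H+][A-]/[HA] = (1.10 × 10^-6)² / 4.90 × 10^-2 = 2.5 × 10^-11

Ka = 2.5 × 10^-11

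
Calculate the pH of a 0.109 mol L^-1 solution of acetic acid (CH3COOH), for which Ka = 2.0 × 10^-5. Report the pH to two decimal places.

CH3COOH ⇌ CH3COO- + H+
From the ICE table, Ka = [H+]²/(0.109 − [H+]) = 2.0 × 10^-5.
Neglecting [H+] in the denominator: [H+] = √(2.0 × 10^-5 × 0.109) = 1.48 × 10^-3 M
([H+]/C₀ = 1.4% < 5%, so the approximation holds.)
pH = −log[H+] = −log(1.48 × 10^-3) = 2.83

pH = 2.83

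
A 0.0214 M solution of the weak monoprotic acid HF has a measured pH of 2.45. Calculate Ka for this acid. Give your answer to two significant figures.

Ka = 7.1 × 10^-4

[H+] = 10^(-2.45) = 3.55 × 10^-3 M
At equilibrium [HA] = 0.0214 − 3.55 × 10^-3 = 1.78 × 10^-2 M
Ka = [H+][A-]/[HA] = (3.55 × 10^-3)² / 1.78 × 10^-2 = 7.1 × 10^-4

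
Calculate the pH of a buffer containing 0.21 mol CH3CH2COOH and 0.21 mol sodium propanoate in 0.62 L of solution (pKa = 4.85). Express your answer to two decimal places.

pH = pKa + log([A⁻]/[HA]) = 4.85 + log(0.21/0.21)
pH = 4.85 + (+0.000) = 4.85

pH = 4.85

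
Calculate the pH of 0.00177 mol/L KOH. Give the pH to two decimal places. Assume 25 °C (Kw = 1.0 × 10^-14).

KOH is a strong base; [OH-] = 0.00177 M.
pOH = -log(0.00177) = 2.75
pH = 14.00 - 2.75 = 11.25

pH = 11.25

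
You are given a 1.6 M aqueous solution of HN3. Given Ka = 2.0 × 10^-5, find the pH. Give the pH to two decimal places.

pH = 2.25

HN3 ⇌ N3- + H+
Ka = [H+]²/(1.6 − [H+]) = 2.0 × 10^-5
Since Ka ≪ C₀, [H+] ≈ √(Ka·C₀) = 5.66 × 10^-3 M.
Check: 0.35% ionized — well under 5%, approximation valid.
pH = −log(5.66 × 10^-3) = 2.25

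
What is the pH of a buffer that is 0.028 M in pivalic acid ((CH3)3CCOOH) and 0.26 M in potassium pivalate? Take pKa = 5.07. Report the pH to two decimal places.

pH = 6.04

Henderson–Hasselbalch: pH = pKa + log([(CH3)3CCOO-]/[(CH3)3CCOOH]) = 5.07 + log(0.26/0.028)
pH = 5.07 + (+0.968) = 6.04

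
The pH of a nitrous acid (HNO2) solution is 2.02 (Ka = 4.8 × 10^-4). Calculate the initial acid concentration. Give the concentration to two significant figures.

C₀ = 2.0 × 10^-1 M

[H+] = 10^(-2.02) = 9.55 × 10^-3 M = x
Ka = x²/(C₀ − x) ⇒ C₀ = x + x²/Ka
C₀ = 9.55 × 10^-3 + (9.55 × 10^-3)²/(4.8 × 10^-4) = 2.00 × 10^-1 M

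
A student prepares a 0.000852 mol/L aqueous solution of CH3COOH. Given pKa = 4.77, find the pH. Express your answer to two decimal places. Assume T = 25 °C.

CH3COOH ⇌ CH3COO- + H+
Ka = 10^(−4.77) = 1.70 × 10^-5
From the ICE table, Ka = x²/(0.000852 − x) = 1.70 × 10^-5.
The 5% rule fails; solving x² + Ka·x − Ka·C₀ = 0 exactly:
x = [−1.7e-05 + √(1.7e-05² + 5.79e-08)]/2 = 1.12 × 10^-4 M
pH = −log[H+] = −log(1.12 × 10^-4) = 3.95

pH = 3.95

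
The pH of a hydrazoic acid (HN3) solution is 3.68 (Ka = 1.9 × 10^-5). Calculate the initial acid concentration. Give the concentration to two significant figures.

C₀ = 2.5 × 10^-3 M

[H+] = 10^(-3.68) = 2.09 × 10^-4 M = x
Ka = x²/(C₀ − x) ⇒ C₀ = x + x²/Ka
C₀ = 2.09 × 10^-4 + (2.09 × 10^-4)²/(1.9 × 10^-5) = 2.51 × 10^-3 M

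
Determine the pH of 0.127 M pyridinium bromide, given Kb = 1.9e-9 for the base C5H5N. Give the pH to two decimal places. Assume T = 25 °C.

C5H5NH+ is the conjugate acid of the weak base C5H5N.
Ka = Kw/Kb = 1.0×10^-14 / 1.9 × 10^-9 = 5.26 × 10^-6
Let x = [H+] at equilibrium. Ka = x²/(0.127 − x).
Neglecting x in the denominator: x = √(5.26 × 10^-6 × 0.127) = 8.17 × 10^-4 M
pH = −log(8.17 × 10^-4) = 3.09

pH = 3.09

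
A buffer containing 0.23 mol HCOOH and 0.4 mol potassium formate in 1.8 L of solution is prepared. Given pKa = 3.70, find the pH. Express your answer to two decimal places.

Using pH = pKa + log([base]/[acid]) with [base]/[acid] = 0.4/0.23:
pH = 3.70 + (+0.240) = 3.94

pH = 3.94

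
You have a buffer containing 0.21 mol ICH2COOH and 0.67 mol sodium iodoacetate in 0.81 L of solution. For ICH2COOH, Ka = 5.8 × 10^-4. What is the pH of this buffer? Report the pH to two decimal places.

pKa = −log(5.8 × 10^-4) = 3.237
Using pH = pKa + log([base]/[acid]) with [base]/[acid] = 0.67/0.21:
pH = 3.237 + (+0.504) = 3.74

pH = 3.74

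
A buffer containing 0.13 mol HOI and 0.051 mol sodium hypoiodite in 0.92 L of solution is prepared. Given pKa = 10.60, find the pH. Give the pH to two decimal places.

Using pH = pKa + log([base]/[acid]) with [base]/[acid] = 0.051/0.13:
pH = 10.60 + (-0.406) = 10.19

pH = 10.19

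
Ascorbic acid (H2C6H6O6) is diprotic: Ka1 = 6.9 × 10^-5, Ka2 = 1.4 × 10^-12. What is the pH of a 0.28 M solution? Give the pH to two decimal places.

Since Ka1 ≫ Ka2, the first ionization dominates [H+].
Ka1 = x²/(0.28 − x) = 6.9 × 10^-5
x ≈ √(6.9 × 10^-5 × 0.28) = 4.40 × 10^-3 M
pH = −log(4.40 × 10^-3) = 2.36

pH = 2.36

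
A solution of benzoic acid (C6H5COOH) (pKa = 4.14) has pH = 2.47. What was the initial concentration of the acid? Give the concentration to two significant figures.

C₀ = 1.6 × 10^-1 M

[H+] = 10^(-2.47) = 3.39 × 10^-3 M = x
Ka = 10^(−4.14) = 7.24 × 10^-5
Ka = x²/(C₀ − x) ⇒ C₀ = x + x²/Ka
C₀ = 3.39 × 10^-3 + (3.39 × 10^-3)²/(7.24 × 10^-5) = 1.62 × 10^-1 M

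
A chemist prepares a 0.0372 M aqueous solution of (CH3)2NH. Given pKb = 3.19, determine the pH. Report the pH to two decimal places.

pH = 11.66

(CH3)2NH + H2O ⇌ (CH3)2NH2+ + OH-
Kb = 10^(−3.19) = 6.46 × 10^-4
From the ICE table, Kb = [OH-]²/(0.0372 − [OH-]) = 6.46 × 10^-4.
[OH-] is not negligible relative to C₀; solve [OH-]² + 0.000646·[OH-] − 2.4e-05 = 0.
[OH-] = [−0.000646 + √(0.000646² + 9.61e-05)]/2 = 4.59 × 10^-3 M
pOH = 2.34, so pH = 14.00 − pOH = 11.66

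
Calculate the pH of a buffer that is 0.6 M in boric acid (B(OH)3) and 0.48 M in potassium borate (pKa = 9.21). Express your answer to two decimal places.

pH = pKa + log([A⁻]/[HA]) = 9.21 + log(0.48/0.6)
pH = 9.21 + (-0.097) = 9.11

pH = 9.11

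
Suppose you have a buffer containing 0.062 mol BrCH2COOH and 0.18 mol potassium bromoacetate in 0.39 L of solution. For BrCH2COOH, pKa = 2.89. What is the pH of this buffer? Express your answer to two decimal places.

pH = pKa + log([A⁻]/[HA]) = 2.89 + log(0.18/0.062)
pH = 2.89 + (+0.463) = 3.35

pH = 3.35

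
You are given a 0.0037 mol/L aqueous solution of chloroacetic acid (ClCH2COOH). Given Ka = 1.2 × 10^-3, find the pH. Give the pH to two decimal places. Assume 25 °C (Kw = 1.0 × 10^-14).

ClCH2COOH ⇌ ClCH2COO- + H+
From the ICE table, Ka = [H+]²/(0.0037 − [H+]) = 1.2 × 10^-3.
The 5% rule fails; solving [H+]² + Ka·[H+] − Ka·C₀ = 0 exactly:
[H+] = [−0.0012 + √(0.0012² + 1.78e-05)]/2 = 1.59 × 10^-3 M
pH = −log[H+] = −log(1.59 × 10^-3) = 2.80

pH = 2.80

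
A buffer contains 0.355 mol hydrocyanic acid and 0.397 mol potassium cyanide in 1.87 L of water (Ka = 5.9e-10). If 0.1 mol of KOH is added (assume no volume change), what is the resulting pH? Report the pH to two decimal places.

After neutralization: n(HCN) = 0.255 mol, n(CN-) = 0.497 mol.
pKa = −log(5.9 × 10^-10) = 9.229
pH = pKa + log(n_CN-/n_HCN) = 9.229 + log(0.497/0.255) = 9.229 + (+0.290)

pH = 9.52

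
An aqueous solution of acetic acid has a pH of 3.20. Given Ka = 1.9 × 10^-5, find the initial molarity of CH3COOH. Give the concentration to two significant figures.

C₀ = 2.2 × 10^-2 M

[H+] = 10^(-3.20) = 6.31 × 10^-4 M = x
Ka = x²/(C₀ − x) ⇒ C₀ = x + x²/Ka
C₀ = 6.31 × 10^-4 + (6.31 × 10^-4)²/(1.9 × 10^-5) = 2.16 × 10^-2 M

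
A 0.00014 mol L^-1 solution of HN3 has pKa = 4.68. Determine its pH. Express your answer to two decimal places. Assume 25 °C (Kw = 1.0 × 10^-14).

pH = 4.35

HN3 ⇌ N3- + H+
Ka = 10^(−4.68) = 2.09 × 10^-5
Ka = x²/(0.00014 − x) = 2.09 × 10^-5
Here C₀/Ka ≈ 6.7, so the small-x approximation fails. Use the quadratic:
x = (−Ka + √(Ka² + 4·Ka·C₀))/2 = 4.46 × 10^-5 M
pH = −log[H+] = −log(4.46 × 10^-5) = 4.35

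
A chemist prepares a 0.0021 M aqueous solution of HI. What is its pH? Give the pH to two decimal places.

HI is a strong acid and dissociates completely, so [H+] = 0.0021 M.
pH = -log(0.0021) = 2.68

pH = 2.68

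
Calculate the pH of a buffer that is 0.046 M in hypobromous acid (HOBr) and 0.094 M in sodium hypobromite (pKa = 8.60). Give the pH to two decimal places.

pH = 8.91

Henderson–Hasselbalch: pH = pKa + log([OBr-]/[HOBr]) = 8.60 + log(0.094/0.046)
pH = 8.60 + (+0.310) = 8.91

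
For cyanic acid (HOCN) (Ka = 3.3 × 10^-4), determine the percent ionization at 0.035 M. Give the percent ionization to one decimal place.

HOCN ⇌ OCN- + H+; let x = [H+] at equilibrium.
Ka = x²/(C₀ − x); solving the quadratic gives x = 3.24 × 10^-3 M.
% ionization = x/C₀ × 100% = 3.24 × 10^-3/0.035 × 100% = 9.3%

9.3%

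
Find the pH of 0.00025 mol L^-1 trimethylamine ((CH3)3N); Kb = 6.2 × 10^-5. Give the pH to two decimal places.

(CH3)3N + H2O ⇌ (CH3)3NH+ + OH-
Kb = [OH-]²/(0.00025 − [OH-]) = 6.2 × 10^-5
The 5% rule fails; solving [OH-]² + Kb·[OH-] − Kb·C₀ = 0 exactly:
[OH-] = (−Kb + √(Kb² + 4·Kb·C₀))/2 = 9.73 × 10^-5 M
pOH = −log(9.73 × 10^-5) = 4.01; pH = 14.00 − 4.01 = 9.99

pH = 9.99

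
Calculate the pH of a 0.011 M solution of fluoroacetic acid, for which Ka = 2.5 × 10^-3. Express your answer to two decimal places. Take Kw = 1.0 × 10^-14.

FCH2COOH ⇌ FCH2COO- + H+
Let x = [H+] at equilibrium. Ka = x²/(0.011 − x).
Here C₀/Ka ≈ 4.4, so the small-x approximation fails. Use the quadratic:
x = (−Ka + √(Ka² + 4·Ka·C₀))/2 = 4.14 × 10^-3 M
pH = −log(4.14 × 10^-3) = 2.38

pH = 2.38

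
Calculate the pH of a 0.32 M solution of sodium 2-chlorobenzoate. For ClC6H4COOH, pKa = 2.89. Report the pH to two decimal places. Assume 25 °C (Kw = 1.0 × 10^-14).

pH = 8.20

ClC6H4COO- is the conjugate base of the weak acid ClC6H4COOH.
Ka = 10^(−2.89) = 1.29 × 10^-3
Kb = Kw/Ka = 1.0×10^-14 / 1.29 × 10^-3 = 7.75 × 10^-12
Let x = [OH-] at equilibrium. Kb = x²/(0.32 − x).
Neglecting x in the denominator: x = √(7.75 × 10^-12 × 0.32) = 1.57 × 10^-6 M
pOH = −log(1.57 × 10^-6) = 5.80; pH = 14.00 − 5.80 = 8.20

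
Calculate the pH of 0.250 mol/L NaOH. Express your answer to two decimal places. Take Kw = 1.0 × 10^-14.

pH = 13.40

NaOH is a strong base; [OH-] = 0.25 M.
pOH = -log(0.25) = 0.60
pH = 14.00 - 0.60 = 13.40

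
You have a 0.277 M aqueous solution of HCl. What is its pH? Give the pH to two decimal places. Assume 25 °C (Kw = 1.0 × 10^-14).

pH = 0.56

HCl is a strong acid and dissociates completely, so [H+] = 0.277 M.
pH = -log(0.277) = 0.56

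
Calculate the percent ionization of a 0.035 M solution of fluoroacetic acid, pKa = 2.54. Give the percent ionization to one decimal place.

24.9%

FCH2COOH ⇌ FCH2COO- + H+; let x = [H+] at equilibrium.
Ka = 10^(−2.54) = 2.88 × 10^-3
Solve x² + 0.00288x − 0.000101 = 0 → x = 8.70 × 10^-3 M
Fraction ionized = 8.70 × 10^-3 / 0.035 = 0.2486 → 24.9%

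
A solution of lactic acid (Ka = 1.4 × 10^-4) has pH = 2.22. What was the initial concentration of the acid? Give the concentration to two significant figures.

C₀ = 2.7 × 10^-1 M

[H+] = 10^(-2.22) = 6.03 × 10^-3 M = x
Ka = x²/(C₀ − x) ⇒ C₀ = x + x²/Ka
C₀ = 6.03 × 10^-3 + (6.03 × 10^-3)²/(1.4 × 10^-4) = 2.66 × 10^-1 M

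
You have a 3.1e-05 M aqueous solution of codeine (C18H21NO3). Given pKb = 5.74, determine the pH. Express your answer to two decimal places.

C18H21NO3 + H2O ⇌ C18H22NO3+ + OH-
Kb = 10^(−5.74) = 1.82 × 10^-6
From the ICE table, Kb = x²/(3.1e-05 − x) = 1.82 × 10^-6.
The 5% rule fails; solving x² + Kb·x − Kb·C₀ = 0 exactly:
x = [−1.82e-06 + √(1.82e-06² + 2.26e-10)]/2 = 6.66 × 10^-6 M
pOH = 5.18, so pH = 14.00 − pOH = 8.82

pH = 8.82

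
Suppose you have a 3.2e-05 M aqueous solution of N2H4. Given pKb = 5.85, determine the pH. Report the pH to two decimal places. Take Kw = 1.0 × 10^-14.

pH = 8.78

N2H4 + H2O ⇌ N2H5+ + OH-
Kb = 10^(−5.85) = 1.41 × 10^-6
Kb = x²/(3.2e-05 − x) = 1.41 × 10^-6
x is not negligible relative to C₀; solve x² + 1.41e-06·x − 4.51e-11 = 0.
x = [−1.41e-06 + √(1.41e-06² + 1.8e-10)]/2 = 6.05 × 10^-6 M
pOH = −log(6.05 × 10^-6) = 5.22; pH = 14.00 − 5.22 = 8.78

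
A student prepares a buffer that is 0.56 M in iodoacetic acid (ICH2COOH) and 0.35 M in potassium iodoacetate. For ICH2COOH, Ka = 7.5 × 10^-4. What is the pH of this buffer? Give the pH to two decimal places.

pKa = −log(7.5 × 10^-4) = 3.125
Using pH = pKa + log([base]/[acid]) with [base]/[acid] = 0.35/0.56:
pH = 3.125 + (-0.204) = 2.92

pH = 2.92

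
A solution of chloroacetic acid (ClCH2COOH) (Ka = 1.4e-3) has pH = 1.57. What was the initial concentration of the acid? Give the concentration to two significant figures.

[H+] = 10^(-1.57) = 2.69 × 10^-2 M = x
Ka = x²/(C₀ − x) ⇒ C₀ = x + x²/Ka
C₀ = 2.69 × 10^-2 + (2.69 × 10^-2)²/(1.4 × 10^-3) = 5.44 × 10^-1 M

C₀ = 5.4 × 10^-1 M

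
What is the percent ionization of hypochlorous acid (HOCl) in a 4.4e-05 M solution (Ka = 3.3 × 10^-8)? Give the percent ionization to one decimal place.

2.7%

HOCl ⇌ OCl- + H+; let x = [H+] at equilibrium.
x ≈ √(Ka·C₀) = √(3.3 × 10^-8 × 4.4e-05) = 1.20 × 10^-6 M
% ionization = x/C₀ × 100% = 1.20 × 10^-6/4.4e-05 × 100% = 2.7%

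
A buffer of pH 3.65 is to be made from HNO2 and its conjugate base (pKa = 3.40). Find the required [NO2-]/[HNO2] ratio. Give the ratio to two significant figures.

pH = pKa + log(r) ⇒ log(r) = 3.65 − 3.40 = +0.25
r = [NO2-]/[HNO2] = 10^(+0.25) = 1.78

ratio = 1.8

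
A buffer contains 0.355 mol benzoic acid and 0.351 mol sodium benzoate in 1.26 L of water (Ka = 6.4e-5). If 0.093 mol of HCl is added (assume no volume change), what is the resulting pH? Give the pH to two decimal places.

pH = 3.95

Added H+ converts C6H5COO- to C6H5COOH: C6H5COOH → 0.448 mol, C6H5COO- → 0.258 mol.
pKa = −log(6.4 × 10^-5) = 4.194
Henderson–Hasselbalch with mole ratio 0.258/0.448: pH = 4.194 + (-0.240)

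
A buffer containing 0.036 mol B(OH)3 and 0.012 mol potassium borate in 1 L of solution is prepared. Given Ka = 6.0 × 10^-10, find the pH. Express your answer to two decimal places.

pKa = −log(6.0 × 10^-10) = 9.222
pH = pKa + log([A⁻]/[HA]) = 9.222 + log(0.012/0.036)
pH = 9.222 + (-0.477) = 8.74

pH = 8.74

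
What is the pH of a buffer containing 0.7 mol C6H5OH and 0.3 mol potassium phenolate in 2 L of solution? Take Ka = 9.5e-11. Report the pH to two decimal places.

pH = 9.65

pKa = −log(9.5 × 10^-11) = 10.022
Using pH = pKa + log([base]/[acid]) with [base]/[acid] = 0.3/0.7:
pH = 10.022 + (-0.368) = 9.65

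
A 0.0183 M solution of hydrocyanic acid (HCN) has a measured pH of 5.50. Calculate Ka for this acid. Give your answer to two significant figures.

[H+] = 10^(-5.50) = 3.16 × 10^-6 M
At equilibrium [HA] = 0.0183 − 3.16 × 10^-6 = 1.83 × 10^-2 M
Ka = [H+][A-]/[HA] = (3.16 × 10^-6)² / 1.83 × 10^-2 = 5.5 × 10^-10

Ka = 5.5 × 10^-10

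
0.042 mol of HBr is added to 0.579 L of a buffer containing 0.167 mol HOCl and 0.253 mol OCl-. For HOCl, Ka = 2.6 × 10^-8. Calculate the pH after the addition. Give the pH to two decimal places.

pH = 7.59

After neutralization: n(HOCl) = 0.209 mol, n(OCl-) = 0.211 mol.
pKa = −log(2.6 × 10^-8) = 7.585
pH = pKa + log([A⁻]/[HA]) = 7.585 + log(0.211/0.209) = 7.585 +0.004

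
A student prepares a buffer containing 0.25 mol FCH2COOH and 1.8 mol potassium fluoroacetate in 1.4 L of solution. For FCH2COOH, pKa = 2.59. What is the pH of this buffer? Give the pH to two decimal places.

pH = 3.45

Henderson–Hasselbalch: pH = pKa + log([FCH2COO-]/[FCH2COOH]) = 2.59 + log(1.8/0.25)
pH = 2.59 + (+0.857) = 3.45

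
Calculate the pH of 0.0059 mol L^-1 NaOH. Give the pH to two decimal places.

pH = 11.77

NaOH is a strong base; [OH-] = 0.0059 M.
pOH = -log(0.0059) = 2.23
pH = 14.00 - 2.23 = 11.77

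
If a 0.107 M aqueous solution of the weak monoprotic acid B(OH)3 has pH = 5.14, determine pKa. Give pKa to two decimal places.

[H+] = 10^(-5.14) = 7.24 × 10^-6 M
At equilibrium [HA] = 0.107 − 7.24 × 10^-6 = 1.07 × 10^-1 M
Ka = [H+][A-]/[HA] = (7.24 × 10^-6)² / 1.07 × 10^-1 = 4.90 × 10^-10
pKa = -log(4.90 × 10^-10) = 9.31

pKa = 9.31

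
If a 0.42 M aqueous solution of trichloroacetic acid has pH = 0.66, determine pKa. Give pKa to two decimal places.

[H+] = 10^(-0.66) = 2.19 × 10^-1 M
At equilibrium [HA] = 0.42 − 2.19 × 10^-1 = 2.01 × 10^-1 M
Ka = [H+][A-]/[HA] = (2.19 × 10^-1)² / 2.01 × 10^-1 = 2.39 × 10^-1
pKa = -log(2.39 × 10^-1) = 0.62

pKa = 0.62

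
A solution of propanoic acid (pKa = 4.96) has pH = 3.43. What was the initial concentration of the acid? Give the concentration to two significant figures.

C₀ = 1.3 × 10^-2 M

[H+] = 10^(-3.43) = 3.72 × 10^-4 M = x
Ka = 10^(−4.96) = 1.10 × 10^-5
Ka = x²/(C₀ − x) ⇒ C₀ = x + x²/Ka
C₀ = 3.72 × 10^-4 + (3.72 × 10^-4)²/(1.10 × 10^-5) = 1.30 × 10^-2 M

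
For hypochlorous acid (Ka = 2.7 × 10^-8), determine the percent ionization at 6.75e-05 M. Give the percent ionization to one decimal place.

HOCl ⇌ OCl- + H+; let x = [H+] at equilibrium.
x ≈ √(Ka·C₀) = √(2.7 × 10^-8 × 6.75e-05) = 1.35 × 10^-6 M
Fraction ionized = 1.35 × 10^-6 / 6.75e-05 = 0.0200 → 2.0%

2.0%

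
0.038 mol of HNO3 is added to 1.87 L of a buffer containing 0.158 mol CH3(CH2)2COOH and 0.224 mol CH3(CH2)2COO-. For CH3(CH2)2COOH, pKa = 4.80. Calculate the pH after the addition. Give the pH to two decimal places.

pH = 4.78

After neutralization: n(CH3(CH2)2COOH) = 0.196 mol, n(CH3(CH2)2COO-) = 0.186 mol.
pH = pKa + log([A⁻]/[HA]) = 4.80 + log(0.186/0.196) = 4.80 -0.023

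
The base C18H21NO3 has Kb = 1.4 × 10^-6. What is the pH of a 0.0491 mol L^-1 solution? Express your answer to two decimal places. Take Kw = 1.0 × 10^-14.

pH = 10.42

C18H21NO3 + H2O ⇌ C18H22NO3+ + OH-
Kb = [OH-]²/(0.0491 − [OH-]) = 1.4 × 10^-6
Assume [OH-] ≪ 0.0491: [OH-] ≈ √(1.4 × 10^-6 × 0.0491) = 2.62 × 10^-4 M
Check: 0.53% ionized — well under 5%, approximation valid.
pOH = −log(2.62 × 10^-4) = 3.58; pH = 14.00 − 3.58 = 10.42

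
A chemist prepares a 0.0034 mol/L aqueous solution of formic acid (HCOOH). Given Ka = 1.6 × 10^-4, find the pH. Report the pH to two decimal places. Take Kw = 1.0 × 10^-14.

HCOOH ⇌ HCOO- + H+
Let x = [H+] at equilibrium. Ka = x²/(0.0034 − x).
The 5% rule fails; solving x² + Ka·x − Ka·C₀ = 0 exactly:
x = (−Ka + √(Ka² + 4·Ka·C₀))/2 = 6.62 × 10^-4 M
pH = −log(6.62 × 10^-4) = 3.18

pH = 3.18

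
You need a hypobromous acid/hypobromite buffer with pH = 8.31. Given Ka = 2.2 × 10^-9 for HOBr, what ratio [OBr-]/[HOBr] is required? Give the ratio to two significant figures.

ratio = 0.45

pKa = -log(2.2 × 10^-9) = 8.658
pH = pKa + log(r) ⇒ log(r) = 8.31 − 8.658 = -0.348
r = [OBr-]/[HOBr] = 10^(-0.348) = 0.449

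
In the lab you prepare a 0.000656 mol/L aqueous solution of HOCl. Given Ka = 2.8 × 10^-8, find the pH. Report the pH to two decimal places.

HOCl ⇌ OCl- + H+
Ka = x²/(0.000656 − x) = 2.8 × 10^-8
Since Ka ≪ C₀, x ≈ √(Ka·C₀) = 4.29 × 10^-6 M.
Check: 0.65% ionized — well under 5%, approximation valid.
pH = −log[H+] = −log(4.29 × 10^-6) = 5.37

pH = 5.37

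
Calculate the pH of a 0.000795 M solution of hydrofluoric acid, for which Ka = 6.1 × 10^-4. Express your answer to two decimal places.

pH = 3.34

HF ⇌ F- + H+
Let x = [H+] at equilibrium. Ka = x²/(0.000795 − x).
x is not negligible relative to C₀; solve x² + 0.00061·x − 4.85e-07 = 0.
x = (−Ka + √(Ka² + 4·Ka·C₀))/2 = 4.55 × 10^-4 M
pH = −log(4.55 × 10^-4) = 3.34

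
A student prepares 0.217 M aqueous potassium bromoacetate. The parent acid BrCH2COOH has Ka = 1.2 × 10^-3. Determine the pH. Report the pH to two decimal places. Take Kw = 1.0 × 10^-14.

pH = 8.13

BrCH2COO- is the conjugate base of the weak acid BrCH2COOH.
Kb = Kw/Ka = 1.0×10^-14 / 1.2 × 10^-3 = 8.33 × 10^-12
Kb = [OH-]²/(0.217 − [OH-]) = 8.33 × 10^-12
Assume [OH-] ≪ 0.217: [OH-] ≈ √(8.33 × 10^-12 × 0.217) = 1.34 × 10^-6 M
pOH = 5.87, so pH = 14.00 − pOH = 8.13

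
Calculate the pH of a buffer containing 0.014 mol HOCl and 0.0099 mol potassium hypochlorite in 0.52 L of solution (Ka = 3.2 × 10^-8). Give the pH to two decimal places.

pKa = −log(3.2 × 10^-8) = 7.495
pH = pKa + log([A⁻]/[HA]) = 7.495 + log(0.0099/0.014)
pH = 7.495 + (-0.150) = 7.34

pH = 7.34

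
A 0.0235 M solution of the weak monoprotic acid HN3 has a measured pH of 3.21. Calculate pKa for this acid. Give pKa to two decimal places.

[H+] = 10^(-3.21) = 6.17 × 10^-4 M
At equilibrium [HA] = 0.0235 − 6.17 × 10^-4 = 2.29 × 10^-2 M
Ka = [H+][A-]/[HA] = (6.17 × 10^-4)² / 2.29 × 10^-2 = 1.66 × 10^-5
pKa = -log(1.66 × 10^-5) = 4.78

pKa = 4.78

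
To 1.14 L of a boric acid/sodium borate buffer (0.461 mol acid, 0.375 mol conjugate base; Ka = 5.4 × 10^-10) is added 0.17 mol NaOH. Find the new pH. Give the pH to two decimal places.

OH- converts B(OH)3 to B(OH)4-: B(OH)3 → 0.291 mol, B(OH)4- → 0.545 mol.
pKa = −log(5.4 × 10^-10) = 9.268
pH = pKa + log(n_B(OH)4-/n_B(OH)3) = 9.268 + log(0.545/0.291) = 9.268 + (+0.273)

pH = 9.54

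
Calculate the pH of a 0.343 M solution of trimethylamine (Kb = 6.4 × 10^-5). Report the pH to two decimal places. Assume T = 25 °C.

pH = 11.67

(CH3)3N + H2O ⇌ (CH3)3NH+ + OH-
From the ICE table, Kb = x²/(0.343 − x) = 6.4 × 10^-5.
Since Kb ≪ C₀, x ≈ √(Kb·C₀) = 4.69 × 10^-3 M.
(x/C₀ = 1.4% < 5%, so the approximation holds.)
pOH = 2.33, so pH = 14.00 − pOH = 11.67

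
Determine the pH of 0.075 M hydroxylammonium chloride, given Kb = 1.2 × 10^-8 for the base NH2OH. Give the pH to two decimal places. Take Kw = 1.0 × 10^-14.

NH3OH+ is the conjugate acid of the weak base NH2OH.
Ka = Kw/Kb = 1.0×10^-14 / 1.2 × 10^-8 = 8.33 × 10^-7
Let x = [H+] at equilibrium. Ka = x²/(0.075 − x).
Assume x ≪ 0.075: x ≈ √(8.33 × 10^-7 × 0.075) = 2.50 × 10^-4 M
pH = −log[H+] = −log(2.50 × 10^-4) = 3.60

pH = 3.60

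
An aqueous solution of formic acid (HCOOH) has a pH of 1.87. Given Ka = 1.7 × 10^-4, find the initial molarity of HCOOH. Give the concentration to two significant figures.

C₀ = 1.1 M

[H+] = 10^(-1.87) = 1.35 × 10^-2 M = x
Ka = x²/(C₀ − x) ⇒ C₀ = x + x²/Ka
C₀ = 1.35 × 10^-2 + (1.35 × 10^-2)²/(1.7 × 10^-4) = 1.09 M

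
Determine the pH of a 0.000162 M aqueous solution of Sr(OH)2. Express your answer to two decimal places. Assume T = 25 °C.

pH = 10.51

Sr(OH)2 is a strong base (each formula unit releases 2 OH-); [OH-] = 0.000324 M.
pOH = -log(0.000324) = 3.49
pH = 14.00 - 3.49 = 10.51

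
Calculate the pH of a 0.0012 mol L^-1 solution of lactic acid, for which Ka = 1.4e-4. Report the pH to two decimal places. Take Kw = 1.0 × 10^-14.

CH3CH(OH)COOH ⇌ CH3CH(OH)COO- + H+
From the ICE table, Ka = x²/(0.0012 − x) = 1.4 × 10^-4.
x is not negligible relative to C₀; solve x² + 0.00014·x − 1.68e-07 = 0.
x = [−0.00014 + √(0.00014² + 6.72e-07)]/2 = 3.46 × 10^-4 M
pH = −log(3.46 × 10^-4) = 3.46

pH = 3.46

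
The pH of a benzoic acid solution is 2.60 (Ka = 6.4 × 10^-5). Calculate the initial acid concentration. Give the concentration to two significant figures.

C₀ = 1.0 × 10^-1 M

[H+] = 10^(-2.60) = 2.51 × 10^-3 M = x
Ka = x²/(C₀ − x) ⇒ C₀ = x + x²/Ka
C₀ = 2.51 × 10^-3 + (2.51 × 10^-3)²/(6.4 × 10^-5) = 1.01 × 10^-1 M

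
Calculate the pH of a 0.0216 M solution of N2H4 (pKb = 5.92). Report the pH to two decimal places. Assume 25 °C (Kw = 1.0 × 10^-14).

N2H4 + H2O ⇌ N2H5+ + OH-
Kb = 10^(−5.92) = 1.20 × 10^-6
From the ICE table, Kb = x²/(0.0216 − x) = 1.20 × 10^-6.
Assume x ≪ 0.0216: x ≈ √(1.20 × 10^-6 × 0.0216) = 1.61 × 10^-4 M
pOH = 3.79, so pH = 14.00 − pOH = 10.21

pH = 10.21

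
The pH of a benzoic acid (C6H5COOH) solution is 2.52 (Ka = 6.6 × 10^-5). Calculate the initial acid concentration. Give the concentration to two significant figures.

C₀ = 1.4 × 10^-1 M

[H+] = 10^(-2.52) = 3.02 × 10^-3 M = x
Ka = x²/(C₀ − x) ⇒ C₀ = x + x²/Ka
C₀ = 3.02 × 10^-3 + (3.02 × 10^-3)²/(6.6 × 10^-5) = 1.41 × 10^-1 M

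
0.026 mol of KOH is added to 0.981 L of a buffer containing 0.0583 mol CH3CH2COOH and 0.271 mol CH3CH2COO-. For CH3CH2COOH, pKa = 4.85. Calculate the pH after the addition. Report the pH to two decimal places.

OH- converts CH3CH2COOH to CH3CH2COO-: CH3CH2COOH → 0.0323 mol, CH3CH2COO- → 0.297 mol.
Henderson–Hasselbalch with mole ratio 0.297/0.0323: pH = 4.85 + (+0.964)

pH = 5.81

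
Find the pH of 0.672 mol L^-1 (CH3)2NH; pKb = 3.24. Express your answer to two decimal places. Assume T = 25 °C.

(CH3)2NH + H2O ⇌ (CH3)2NH2+ + OH-
Kb = 10^(−3.24) = 5.75 × 10^-4
From the ICE table, Kb = [OH-]²/(0.672 − [OH-]) = 5.75 × 10^-4.
Assume [OH-] ≪ 0.672: [OH-] ≈ √(5.75 × 10^-4 × 0.672) = 1.97 × 10^-2 M
pOH = 1.71, so pH = 14.00 − pOH = 12.29

pH = 12.29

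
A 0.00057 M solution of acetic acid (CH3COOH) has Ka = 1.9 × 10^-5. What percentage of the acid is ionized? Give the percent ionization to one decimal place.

16.7%

CH3COOH ⇌ CH3COO- + H+; let x = [H+] at equilibrium.
Ka = x²/(C₀ − x); solving the quadratic gives x = 9.50 × 10^-5 M.
% ionization = x/C₀ × 100% = 9.50 × 10^-5/0.00057 × 100% = 16.7%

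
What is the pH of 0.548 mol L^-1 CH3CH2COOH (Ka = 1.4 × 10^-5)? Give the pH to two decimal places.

pH = 2.56

CH3CH2COOH ⇌ CH3CH2COO- + H+
From the ICE table, Ka = x²/(0.548 − x) = 1.4 × 10^-5.
Since Ka ≪ C₀, x ≈ √(Ka·C₀) = 2.77 × 10^-3 M.
pH = −log(2.77 × 10^-3) = 2.56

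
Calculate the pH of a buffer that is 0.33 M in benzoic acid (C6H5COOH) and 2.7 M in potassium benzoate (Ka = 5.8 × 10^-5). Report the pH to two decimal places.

pH = 5.15

pKa = −log(5.8 × 10^-5) = 4.237
pH = pKa + log([A⁻]/[HA]) = 4.237 + log(2.7/0.33)
pH = 4.237 + (+0.913) = 5.15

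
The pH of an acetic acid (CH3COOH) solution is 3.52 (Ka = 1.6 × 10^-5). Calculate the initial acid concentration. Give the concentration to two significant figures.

C₀ = 6.0 × 10^-3 M

[H+] = 10^(-3.52) = 3.02 × 10^-4 M = x
Ka = x²/(C₀ − x) ⇒ C₀ = x + x²/Ka
C₀ = 3.02 × 10^-4 + (3.02 × 10^-4)²/(1.6 × 10^-5) = 6.00 × 10^-3 M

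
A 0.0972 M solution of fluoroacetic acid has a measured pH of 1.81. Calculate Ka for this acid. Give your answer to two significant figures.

Ka = 2.9 × 10^-3

[H+] = 10^(-1.81) = 1.55 × 10^-2 M
At equilibrium [HA] = 0.0972 − 1.55 × 10^-2 = 8.17 × 10^-2 M
Ka = [H+][A-]/[HA] = (1.55 × 10^-2)² / 8.17 × 10^-2 = 2.9 × 10^-3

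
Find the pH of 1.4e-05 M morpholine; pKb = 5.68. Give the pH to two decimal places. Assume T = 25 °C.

pH = 8.65

C4H8ONH + H2O ⇌ C4H8ONH2+ + OH-
Kb = 10^(−5.68) = 2.09 × 10^-6
Kb = [OH-]²/(1.4e-05 − [OH-]) = 2.09 × 10^-6
The 5% rule fails; solving [OH-]² + Kb·[OH-] − Kb·C₀ = 0 exactly:
[OH-] = (−Kb + √(Kb² + 4·Kb·C₀))/2 = 4.46 × 10^-6 M
pOH = 5.35, so pH = 14.00 − pOH = 8.65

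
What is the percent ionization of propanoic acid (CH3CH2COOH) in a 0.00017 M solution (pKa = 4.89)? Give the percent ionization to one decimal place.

CH3CH2COOH ⇌ CH3CH2COO- + H+; let x = [H+] at equilibrium.
Ka = 10^(−4.89) = 1.29 × 10^-5
Solve x² + 1.29e-05x − 2.19e-09 = 0 → x = 4.08 × 10^-5 M
Fraction ionized = 4.08 × 10^-5 / 0.00017 = 0.2400 → 24.0%

24.0%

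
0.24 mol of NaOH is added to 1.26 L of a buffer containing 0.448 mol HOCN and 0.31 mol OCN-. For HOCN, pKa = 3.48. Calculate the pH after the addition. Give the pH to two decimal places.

pH = 3.90

OH- converts HOCN to OCN-: HOCN → 0.208 mol, OCN- → 0.55 mol.
Henderson–Hasselbalch with mole ratio 0.55/0.208: pH = 3.48 + (+0.422)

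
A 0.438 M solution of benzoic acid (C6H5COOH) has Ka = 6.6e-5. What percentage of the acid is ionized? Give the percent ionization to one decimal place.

1.2%

C6H5COOH ⇌ C6H5COO- + H+; let x = [H+] at equilibrium.
x ≈ √(Ka·C₀) = √(6.6 × 10^-5 × 0.438) = 5.38 × 10^-3 M
% ionization = x/C₀ × 100% = 5.38 × 10^-3/0.438 × 100% = 1.2%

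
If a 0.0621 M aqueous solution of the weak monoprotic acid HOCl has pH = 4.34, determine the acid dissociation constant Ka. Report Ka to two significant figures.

[H+] = 10^(-4.34) = 4.57 × 10^-5 M
At equilibrium [HA] = 0.0621 − 4.57 × 10^-5 = 6.21 × 10^-2 M
Ka = [H+][A-]/[HA] = (4.57 × 10^-5)² / 6.21 × 10^-2 = 3.4 × 10^-8

Ka = 3.4 × 10^-8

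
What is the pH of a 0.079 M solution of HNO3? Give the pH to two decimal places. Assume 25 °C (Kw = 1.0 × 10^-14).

HNO3 is a strong acid and dissociates completely, so [H+] = 0.079 M.
pH = -log(0.079) = 1.10

pH = 1.10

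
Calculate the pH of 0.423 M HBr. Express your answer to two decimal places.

HBr is a strong acid and dissociates completely, so [H+] = 0.423 M.
pH = -log(0.423) = 0.37

pH = 0.37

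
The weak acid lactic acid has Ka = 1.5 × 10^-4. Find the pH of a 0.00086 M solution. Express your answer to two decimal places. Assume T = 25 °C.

CH3CH(OH)COOH ⇌ CH3CH(OH)COO- + H+
Ka = [H+]²/(0.00086 − [H+]) = 1.5 × 10^-4
The 5% rule fails; solving [H+]² + Ka·[H+] − Ka·C₀ = 0 exactly:
[H+] = (−Ka + √(Ka² + 4·Ka·C₀))/2 = 2.92 × 10^-4 M
pH = −log[H+] = −log(2.92 × 10^-4) = 3.53

pH = 3.53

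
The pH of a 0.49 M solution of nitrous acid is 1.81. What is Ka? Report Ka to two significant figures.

[H+] = 10^(-1.81) = 1.55 × 10^-2 M
At equilibrium [HA] = 0.49 − 1.55 × 10^-2 = 4.74 × 10^-1 M
Ka = [H+][A-]/[HA] = (1.55 × 10^-2)² / 4.74 × 10^-1 = 5.1 × 10^-4

Ka = 5.1 × 10^-4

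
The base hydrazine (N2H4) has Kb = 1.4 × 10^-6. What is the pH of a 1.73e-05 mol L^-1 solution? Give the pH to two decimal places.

pH = 8.63

N2H4 + H2O ⇌ N2H5+ + OH-
From the ICE table, Kb = x²/(1.73e-05 − x) = 1.4 × 10^-6.
The 5% rule fails; solving x² + Kb·x − Kb·C₀ = 0 exactly:
x = [−1.4e-06 + √(1.4e-06² + 9.69e-11)]/2 = 4.27 × 10^-6 M
pOH = −log(4.27 × 10^-6) = 5.37; pH = 14.00 − 5.37 = 8.63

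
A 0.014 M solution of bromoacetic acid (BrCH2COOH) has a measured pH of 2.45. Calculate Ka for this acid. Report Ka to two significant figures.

[H+] = 10^(-2.45) = 3.55 × 10^-3 M
At equilibrium [HA] = 0.014 − 3.55 × 10^-3 = 1.05 × 10^-2 M
Ka = [H+][A-]/[HA] = (3.55 × 10^-3)² / 1.05 × 10^-2 = 1.2 × 10^-3

Ka = 1.2 × 10^-3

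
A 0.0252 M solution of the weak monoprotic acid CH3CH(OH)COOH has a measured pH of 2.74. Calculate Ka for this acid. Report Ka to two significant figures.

Ka = 1.4 × 10^-4

[H+] = 10^(-2.74) = 1.82 × 10^-3 M
At equilibrium [HA] = 0.0252 − 1.82 × 10^-3 = 2.34 × 10^-2 M
Ka = [H+][A-]/[HA] = (1.82 × 10^-3)² / 2.34 × 10^-2 = 1.4 × 10^-4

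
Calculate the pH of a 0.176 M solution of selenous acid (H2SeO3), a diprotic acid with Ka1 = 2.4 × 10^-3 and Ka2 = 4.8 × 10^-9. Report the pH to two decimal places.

pH = 1.71

Since Ka1 ≫ Ka2, the first ionization dominates [H+].
Ka1 = x²/(0.176 − x) = 2.4 × 10^-3
Solving the quadratic: x = (−Ka1 + √(Ka1² + 4·Ka1·C₀))/2 = 1.94 × 10^-2 M
pH = −log(1.94 × 10^-2) = 1.71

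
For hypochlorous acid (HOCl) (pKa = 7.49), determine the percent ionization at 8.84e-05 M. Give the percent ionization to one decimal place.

HOCl ⇌ OCl- + H+; let x = [H+] at equilibrium.
Ka = 10^(−7.49) = 3.24 × 10^-8
x ≈ √(Ka·C₀) = √(3.24 × 10^-8 × 8.84e-05) = 1.69 × 10^-6 M
% ionization = x/C₀ × 100% = 1.69 × 10^-6/8.84e-05 × 100% = 1.9%

1.9%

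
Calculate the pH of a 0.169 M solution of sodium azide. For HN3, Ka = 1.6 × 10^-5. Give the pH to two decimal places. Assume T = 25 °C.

N3- is the conjugate base of the weak acid HN3.
Kb = Kw/Ka = 1.0×10^-14 / 1.6 × 10^-5 = 6.25 × 10^-10
From the ICE table, Kb = x²/(0.169 − x) = 6.25 × 10^-10.
Since Kb ≪ C₀, x ≈ √(Kb·C₀) = 1.03 × 10^-5 M.
Check: 0.0061% ionized — well under 5%, approximation valid.
pOH = −log(1.03 × 10^-5) = 4.99; pH = 14.00 − 4.99 = 9.01

pH = 9.01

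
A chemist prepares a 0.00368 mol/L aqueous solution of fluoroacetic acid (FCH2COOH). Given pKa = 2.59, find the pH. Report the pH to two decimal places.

pH = 2.69

FCH2COOH ⇌ FCH2COO- + H+
Ka = 10^(−2.59) = 2.57 × 10^-3
Let x = [H+] at equilibrium. Ka = x²/(0.00368 − x).
The 5% rule fails; solving x² + Ka·x − Ka·C₀ = 0 exactly:
x = (−Ka + √(Ka² + 4·Ka·C₀))/2 = 2.05 × 10^-3 M
pH = −log[H+] = −log(2.05 × 10^-3) = 2.69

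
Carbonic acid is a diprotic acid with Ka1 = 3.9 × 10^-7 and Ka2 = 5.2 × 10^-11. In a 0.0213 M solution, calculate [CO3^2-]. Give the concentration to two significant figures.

5.2 × 10^-11 M

First ionization gives [H+] ≈ [HCO3-] = 9.11 × 10^-5 M.
Second step: Ka2 = [H+][CO3^2-]/[HCO3-] ≈ [CO3^2-] (since [H+] ≈ [HCO3-]).
So [CO3^2-] ≈ Ka2.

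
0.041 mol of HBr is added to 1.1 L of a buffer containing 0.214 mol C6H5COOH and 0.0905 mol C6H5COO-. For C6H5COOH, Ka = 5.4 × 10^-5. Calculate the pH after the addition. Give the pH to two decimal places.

After neutralization: n(C6H5COOH) = 0.255 mol, n(C6H5COO-) = 0.0495 mol.
pKa = −log(5.4 × 10^-5) = 4.268
pH = pKa + log(n_C6H5COO-/n_C6H5COOH) = 4.268 + log(0.0495/0.255) = 4.268 + (-0.712)

pH = 3.56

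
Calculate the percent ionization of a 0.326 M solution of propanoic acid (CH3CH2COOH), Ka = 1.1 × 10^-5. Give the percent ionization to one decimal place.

0.6%

CH3CH2COOH ⇌ CH3CH2COO- + H+; let x = [H+] at equilibrium.
x ≈ √(Ka·C₀) = √(1.1 × 10^-5 × 0.326) = 1.89 × 10^-3 M
% ionization = x/C₀ × 100% = 1.89 × 10^-3/0.326 × 100% = 0.6%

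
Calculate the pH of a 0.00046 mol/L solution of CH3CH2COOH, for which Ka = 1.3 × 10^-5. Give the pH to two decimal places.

CH3CH2COOH ⇌ CH3CH2COO- + H+
Ka = x²/(0.00046 − x) = 1.3 × 10^-5
Here C₀/Ka ≈ 35.4, so the small-x approximation fails. Use the quadratic:
x = [−1.3e-05 + √(1.3e-05² + 2.39e-08)]/2 = 7.11 × 10^-5 M
pH = −log[H+] = −log(7.11 × 10^-5) = 4.15

pH = 4.15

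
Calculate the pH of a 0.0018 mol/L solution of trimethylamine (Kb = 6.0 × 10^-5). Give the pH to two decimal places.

pH = 10.48

(CH3)3N + H2O ⇌ (CH3)3NH+ + OH-
Kb = [OH-]²/(0.0018 − [OH-]) = 6.0 × 10^-5
[OH-] is not negligible relative to C₀; solve [OH-]² + 6e-05·[OH-] − 1.08e-07 = 0.
[OH-] = [−6e-05 + √(6e-05² + 4.32e-07)]/2 = 3.00 × 10^-4 M
pOH = 3.52, so pH = 14.00 − pOH = 10.48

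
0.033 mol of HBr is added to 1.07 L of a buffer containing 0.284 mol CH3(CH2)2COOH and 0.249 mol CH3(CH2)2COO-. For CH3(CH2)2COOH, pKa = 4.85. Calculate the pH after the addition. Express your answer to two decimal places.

Added H+ converts CH3(CH2)2COO- to CH3(CH2)2COOH: CH3(CH2)2COOH → 0.317 mol, CH3(CH2)2COO- → 0.216 mol.
pH = pKa + log([A⁻]/[HA]) = 4.85 + log(0.216/0.317) = 4.85 -0.167

pH = 4.68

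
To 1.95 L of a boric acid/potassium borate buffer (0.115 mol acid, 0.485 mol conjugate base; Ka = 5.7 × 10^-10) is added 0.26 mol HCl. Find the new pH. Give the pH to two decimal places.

After neutralization: n(B(OH)3) = 0.375 mol, n(B(OH)4-) = 0.225 mol.
pKa = −log(5.7 × 10^-10) = 9.244
Henderson–Hasselbalch with mole ratio 0.225/0.375: pH = 9.244 + (-0.222)

pH = 9.02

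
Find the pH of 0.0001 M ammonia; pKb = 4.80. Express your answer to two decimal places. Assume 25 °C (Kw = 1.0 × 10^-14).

NH3 + H2O ⇌ NH4+ + OH-
Kb = 10^(−4.80) = 1.58 × 10^-5
Let x = [OH-] at equilibrium. Kb = x²/(0.0001 − x).
Here C₀/Kb ≈ 6.33, so the small-x approximation fails. Use the quadratic:
x = [−1.58e-05 + √(1.58e-05² + 6.32e-09)]/2 = 3.26 × 10^-5 M
pOH = −log(3.26 × 10^-5) = 4.49; pH = 14.00 − 4.49 = 9.51

pH = 9.51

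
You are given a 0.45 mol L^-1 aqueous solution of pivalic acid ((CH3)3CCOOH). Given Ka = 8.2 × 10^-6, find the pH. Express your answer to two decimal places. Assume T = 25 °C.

(CH3)3CCOOH ⇌ (CH3)3CCOO- + H+
Let x = [H+] at equilibrium. Ka = x²/(0.45 − x).
Assume x ≪ 0.45: x ≈ √(8.2 × 10^-6 × 0.45) = 1.92 × 10^-3 M
Check: 0.43% ionized — well under 5%, approximation valid.
pH = −log(1.92 × 10^-3) = 2.72

pH = 2.72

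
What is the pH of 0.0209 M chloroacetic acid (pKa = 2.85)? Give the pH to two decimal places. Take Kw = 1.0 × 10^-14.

ClCH2COOH ⇌ ClCH2COO- + H+
Ka = 10^(−2.85) = 1.41 × 10^-3
From the ICE table, Ka = [H+]²/(0.0209 − [H+]) = 1.41 × 10^-3.
Here C₀/Ka ≈ 14.8, so the small-[H+] approximation fails. Use the quadratic:
[H+] = (−Ka + √(Ka² + 4·Ka·C₀))/2 = 4.77 × 10^-3 M
pH = −log[H+] = −log(4.77 × 10^-3) = 2.32

pH = 2.32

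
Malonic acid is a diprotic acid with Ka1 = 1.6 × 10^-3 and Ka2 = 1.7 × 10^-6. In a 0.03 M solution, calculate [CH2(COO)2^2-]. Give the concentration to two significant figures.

1.7 × 10^-6 M

First ionization gives [H+] ≈ [CH2(COOH)COO-] = 6.17 × 10^-3 M.
Second step: Ka2 = [H+][CH2(COO)2^2-]/[CH2(COOH)COO-] ≈ [CH2(COO)2^2-] (since [H+] ≈ [CH2(COOH)COO-]).
So [CH2(COO)2^2-] ≈ Ka2.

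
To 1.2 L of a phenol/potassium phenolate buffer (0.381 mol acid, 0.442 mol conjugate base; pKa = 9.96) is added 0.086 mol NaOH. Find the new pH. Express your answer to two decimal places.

After neutralization: n(C6H5OH) = 0.295 mol, n(C6H5O-) = 0.528 mol.
pH = pKa + log(n_C6H5O-/n_C6H5OH) = 9.96 + log(0.528/0.295) = 9.96 + (+0.253)

pH = 10.21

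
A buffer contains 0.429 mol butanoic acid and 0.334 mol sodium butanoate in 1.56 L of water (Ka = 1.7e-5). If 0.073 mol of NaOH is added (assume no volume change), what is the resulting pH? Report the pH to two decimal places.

pH = 4.83

OH- converts CH3(CH2)2COOH to CH3(CH2)2COO-: CH3(CH2)2COOH → 0.356 mol, CH3(CH2)2COO- → 0.407 mol.
pKa = −log(1.7 × 10^-5) = 4.770
pH = pKa + log([A⁻]/[HA]) = 4.770 + log(0.407/0.356) = 4.770 +0.058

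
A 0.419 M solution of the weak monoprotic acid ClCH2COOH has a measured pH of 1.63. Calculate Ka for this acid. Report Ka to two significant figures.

[H+] = 10^(-1.63) = 2.34 × 10^-2 M
At equilibrium [HA] = 0.419 − 2.34 × 10^-2 = 3.96 × 10^-1 M
Ka = [H+][A-]/[HA] = (2.34 × 10^-2)² / 3.96 × 10^-1 = 1.4 × 10^-3

Ka = 1.4 × 10^-3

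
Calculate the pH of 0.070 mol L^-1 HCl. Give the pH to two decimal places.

HCl is a strong acid and dissociates completely, so [H+] = 0.070 M.
pH = -log(0.07) = 1.15

pH = 1.15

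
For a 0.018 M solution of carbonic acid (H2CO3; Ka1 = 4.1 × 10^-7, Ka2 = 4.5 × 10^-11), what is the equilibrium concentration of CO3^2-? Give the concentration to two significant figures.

4.5 × 10^-11 M

First ionization gives [H+] ≈ [HCO3-] = 8.59 × 10^-5 M.
Second step: Ka2 = [H+][CO3^2-]/[HCO3-] ≈ [CO3^2-] (since [H+] ≈ [HCO3-]).
So [CO3^2-] ≈ Ka2.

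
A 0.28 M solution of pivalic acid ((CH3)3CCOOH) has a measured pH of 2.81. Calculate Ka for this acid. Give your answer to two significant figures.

Ka = 8.6 × 10^-6

[H+] = 10^(-2.81) = 1.55 × 10^-3 M
At equilibrium [HA] = 0.28 − 1.55 × 10^-3 = 2.78 × 10^-1 M
Ka = [H+][A-]/[HA] = (1.55 × 10^-3)² / 2.78 × 10^-1 = 8.6 × 10^-6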